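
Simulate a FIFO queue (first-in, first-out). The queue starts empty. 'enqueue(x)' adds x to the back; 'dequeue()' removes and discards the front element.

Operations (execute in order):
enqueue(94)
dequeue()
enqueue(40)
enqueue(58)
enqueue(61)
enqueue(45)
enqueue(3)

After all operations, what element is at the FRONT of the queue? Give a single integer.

Answer: 40

Derivation:
enqueue(94): queue = [94]
dequeue(): queue = []
enqueue(40): queue = [40]
enqueue(58): queue = [40, 58]
enqueue(61): queue = [40, 58, 61]
enqueue(45): queue = [40, 58, 61, 45]
enqueue(3): queue = [40, 58, 61, 45, 3]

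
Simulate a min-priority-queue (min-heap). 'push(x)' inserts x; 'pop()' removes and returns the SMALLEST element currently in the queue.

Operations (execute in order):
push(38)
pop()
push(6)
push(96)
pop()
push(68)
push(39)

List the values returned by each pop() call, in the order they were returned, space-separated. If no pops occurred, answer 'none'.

push(38): heap contents = [38]
pop() → 38: heap contents = []
push(6): heap contents = [6]
push(96): heap contents = [6, 96]
pop() → 6: heap contents = [96]
push(68): heap contents = [68, 96]
push(39): heap contents = [39, 68, 96]

Answer: 38 6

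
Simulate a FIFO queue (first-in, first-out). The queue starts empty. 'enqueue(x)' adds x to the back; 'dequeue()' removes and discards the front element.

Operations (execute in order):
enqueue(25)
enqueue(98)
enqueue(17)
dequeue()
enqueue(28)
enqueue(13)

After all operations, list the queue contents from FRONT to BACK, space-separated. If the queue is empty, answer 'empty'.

Answer: 98 17 28 13

Derivation:
enqueue(25): [25]
enqueue(98): [25, 98]
enqueue(17): [25, 98, 17]
dequeue(): [98, 17]
enqueue(28): [98, 17, 28]
enqueue(13): [98, 17, 28, 13]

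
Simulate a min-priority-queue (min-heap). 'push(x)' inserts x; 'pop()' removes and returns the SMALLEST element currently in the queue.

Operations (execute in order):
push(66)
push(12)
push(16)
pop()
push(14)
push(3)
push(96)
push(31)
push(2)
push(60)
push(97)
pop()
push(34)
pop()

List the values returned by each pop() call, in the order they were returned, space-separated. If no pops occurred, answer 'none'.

push(66): heap contents = [66]
push(12): heap contents = [12, 66]
push(16): heap contents = [12, 16, 66]
pop() → 12: heap contents = [16, 66]
push(14): heap contents = [14, 16, 66]
push(3): heap contents = [3, 14, 16, 66]
push(96): heap contents = [3, 14, 16, 66, 96]
push(31): heap contents = [3, 14, 16, 31, 66, 96]
push(2): heap contents = [2, 3, 14, 16, 31, 66, 96]
push(60): heap contents = [2, 3, 14, 16, 31, 60, 66, 96]
push(97): heap contents = [2, 3, 14, 16, 31, 60, 66, 96, 97]
pop() → 2: heap contents = [3, 14, 16, 31, 60, 66, 96, 97]
push(34): heap contents = [3, 14, 16, 31, 34, 60, 66, 96, 97]
pop() → 3: heap contents = [14, 16, 31, 34, 60, 66, 96, 97]

Answer: 12 2 3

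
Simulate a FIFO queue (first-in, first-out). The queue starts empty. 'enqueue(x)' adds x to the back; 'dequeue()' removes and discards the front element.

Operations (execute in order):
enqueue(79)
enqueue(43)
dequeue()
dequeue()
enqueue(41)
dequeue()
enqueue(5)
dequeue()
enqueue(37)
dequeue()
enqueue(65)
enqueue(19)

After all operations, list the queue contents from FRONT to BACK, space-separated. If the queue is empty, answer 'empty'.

enqueue(79): [79]
enqueue(43): [79, 43]
dequeue(): [43]
dequeue(): []
enqueue(41): [41]
dequeue(): []
enqueue(5): [5]
dequeue(): []
enqueue(37): [37]
dequeue(): []
enqueue(65): [65]
enqueue(19): [65, 19]

Answer: 65 19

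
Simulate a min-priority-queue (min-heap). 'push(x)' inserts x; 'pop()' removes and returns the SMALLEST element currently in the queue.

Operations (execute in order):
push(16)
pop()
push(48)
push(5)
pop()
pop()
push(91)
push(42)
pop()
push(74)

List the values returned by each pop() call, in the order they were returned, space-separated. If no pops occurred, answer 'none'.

push(16): heap contents = [16]
pop() → 16: heap contents = []
push(48): heap contents = [48]
push(5): heap contents = [5, 48]
pop() → 5: heap contents = [48]
pop() → 48: heap contents = []
push(91): heap contents = [91]
push(42): heap contents = [42, 91]
pop() → 42: heap contents = [91]
push(74): heap contents = [74, 91]

Answer: 16 5 48 42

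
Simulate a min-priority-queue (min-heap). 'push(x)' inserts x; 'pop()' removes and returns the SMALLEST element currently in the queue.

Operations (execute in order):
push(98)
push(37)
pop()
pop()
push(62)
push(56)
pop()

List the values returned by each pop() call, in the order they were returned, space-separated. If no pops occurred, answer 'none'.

Answer: 37 98 56

Derivation:
push(98): heap contents = [98]
push(37): heap contents = [37, 98]
pop() → 37: heap contents = [98]
pop() → 98: heap contents = []
push(62): heap contents = [62]
push(56): heap contents = [56, 62]
pop() → 56: heap contents = [62]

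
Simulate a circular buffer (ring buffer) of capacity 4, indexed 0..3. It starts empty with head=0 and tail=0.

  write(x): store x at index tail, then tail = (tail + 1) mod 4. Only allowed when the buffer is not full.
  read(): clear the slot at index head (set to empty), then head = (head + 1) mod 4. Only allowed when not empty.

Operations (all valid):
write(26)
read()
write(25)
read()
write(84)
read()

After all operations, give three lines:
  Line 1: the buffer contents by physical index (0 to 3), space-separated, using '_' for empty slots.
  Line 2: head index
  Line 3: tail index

write(26): buf=[26 _ _ _], head=0, tail=1, size=1
read(): buf=[_ _ _ _], head=1, tail=1, size=0
write(25): buf=[_ 25 _ _], head=1, tail=2, size=1
read(): buf=[_ _ _ _], head=2, tail=2, size=0
write(84): buf=[_ _ 84 _], head=2, tail=3, size=1
read(): buf=[_ _ _ _], head=3, tail=3, size=0

Answer: _ _ _ _
3
3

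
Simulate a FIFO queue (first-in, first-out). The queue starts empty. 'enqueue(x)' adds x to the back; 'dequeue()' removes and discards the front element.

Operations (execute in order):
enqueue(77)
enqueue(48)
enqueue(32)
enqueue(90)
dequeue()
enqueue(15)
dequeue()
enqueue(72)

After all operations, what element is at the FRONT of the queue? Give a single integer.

Answer: 32

Derivation:
enqueue(77): queue = [77]
enqueue(48): queue = [77, 48]
enqueue(32): queue = [77, 48, 32]
enqueue(90): queue = [77, 48, 32, 90]
dequeue(): queue = [48, 32, 90]
enqueue(15): queue = [48, 32, 90, 15]
dequeue(): queue = [32, 90, 15]
enqueue(72): queue = [32, 90, 15, 72]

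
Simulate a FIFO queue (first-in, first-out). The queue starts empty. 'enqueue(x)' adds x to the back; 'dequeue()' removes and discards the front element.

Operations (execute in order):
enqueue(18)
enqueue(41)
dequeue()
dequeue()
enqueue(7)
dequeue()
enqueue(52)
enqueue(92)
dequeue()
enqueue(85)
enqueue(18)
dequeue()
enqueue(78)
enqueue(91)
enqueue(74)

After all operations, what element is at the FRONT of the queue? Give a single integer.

enqueue(18): queue = [18]
enqueue(41): queue = [18, 41]
dequeue(): queue = [41]
dequeue(): queue = []
enqueue(7): queue = [7]
dequeue(): queue = []
enqueue(52): queue = [52]
enqueue(92): queue = [52, 92]
dequeue(): queue = [92]
enqueue(85): queue = [92, 85]
enqueue(18): queue = [92, 85, 18]
dequeue(): queue = [85, 18]
enqueue(78): queue = [85, 18, 78]
enqueue(91): queue = [85, 18, 78, 91]
enqueue(74): queue = [85, 18, 78, 91, 74]

Answer: 85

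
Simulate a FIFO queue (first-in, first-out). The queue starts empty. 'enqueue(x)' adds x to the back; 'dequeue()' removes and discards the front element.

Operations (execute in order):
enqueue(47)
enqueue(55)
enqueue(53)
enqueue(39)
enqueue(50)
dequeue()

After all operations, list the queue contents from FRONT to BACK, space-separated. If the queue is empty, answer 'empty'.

enqueue(47): [47]
enqueue(55): [47, 55]
enqueue(53): [47, 55, 53]
enqueue(39): [47, 55, 53, 39]
enqueue(50): [47, 55, 53, 39, 50]
dequeue(): [55, 53, 39, 50]

Answer: 55 53 39 50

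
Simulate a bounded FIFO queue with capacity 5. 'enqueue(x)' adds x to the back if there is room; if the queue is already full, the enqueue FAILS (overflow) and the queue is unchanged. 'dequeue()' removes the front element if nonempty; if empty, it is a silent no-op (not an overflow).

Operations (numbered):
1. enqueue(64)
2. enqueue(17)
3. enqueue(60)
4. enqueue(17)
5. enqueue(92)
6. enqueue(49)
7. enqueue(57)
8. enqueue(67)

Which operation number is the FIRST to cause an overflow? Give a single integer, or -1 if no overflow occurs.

Answer: 6

Derivation:
1. enqueue(64): size=1
2. enqueue(17): size=2
3. enqueue(60): size=3
4. enqueue(17): size=4
5. enqueue(92): size=5
6. enqueue(49): size=5=cap → OVERFLOW (fail)
7. enqueue(57): size=5=cap → OVERFLOW (fail)
8. enqueue(67): size=5=cap → OVERFLOW (fail)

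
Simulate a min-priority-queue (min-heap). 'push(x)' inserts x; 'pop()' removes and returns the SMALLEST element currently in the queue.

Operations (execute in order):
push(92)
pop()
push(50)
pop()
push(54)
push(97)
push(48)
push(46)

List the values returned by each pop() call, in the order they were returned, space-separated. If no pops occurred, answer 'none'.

Answer: 92 50

Derivation:
push(92): heap contents = [92]
pop() → 92: heap contents = []
push(50): heap contents = [50]
pop() → 50: heap contents = []
push(54): heap contents = [54]
push(97): heap contents = [54, 97]
push(48): heap contents = [48, 54, 97]
push(46): heap contents = [46, 48, 54, 97]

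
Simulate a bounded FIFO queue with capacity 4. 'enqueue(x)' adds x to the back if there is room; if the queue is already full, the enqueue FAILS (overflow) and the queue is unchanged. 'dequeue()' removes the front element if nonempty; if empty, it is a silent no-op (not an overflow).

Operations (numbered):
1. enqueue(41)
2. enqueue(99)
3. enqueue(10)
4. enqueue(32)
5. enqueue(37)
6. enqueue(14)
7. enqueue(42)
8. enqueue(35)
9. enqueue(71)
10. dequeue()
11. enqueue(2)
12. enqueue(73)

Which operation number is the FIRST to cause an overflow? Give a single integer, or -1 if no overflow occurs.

1. enqueue(41): size=1
2. enqueue(99): size=2
3. enqueue(10): size=3
4. enqueue(32): size=4
5. enqueue(37): size=4=cap → OVERFLOW (fail)
6. enqueue(14): size=4=cap → OVERFLOW (fail)
7. enqueue(42): size=4=cap → OVERFLOW (fail)
8. enqueue(35): size=4=cap → OVERFLOW (fail)
9. enqueue(71): size=4=cap → OVERFLOW (fail)
10. dequeue(): size=3
11. enqueue(2): size=4
12. enqueue(73): size=4=cap → OVERFLOW (fail)

Answer: 5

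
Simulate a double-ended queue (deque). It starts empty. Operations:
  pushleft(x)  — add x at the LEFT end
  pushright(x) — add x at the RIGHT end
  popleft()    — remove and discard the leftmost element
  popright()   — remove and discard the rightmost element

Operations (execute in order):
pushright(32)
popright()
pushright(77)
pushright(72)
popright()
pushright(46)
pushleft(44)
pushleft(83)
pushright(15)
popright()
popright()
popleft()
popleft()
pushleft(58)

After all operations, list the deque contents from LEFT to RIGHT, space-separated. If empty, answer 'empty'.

Answer: 58 77

Derivation:
pushright(32): [32]
popright(): []
pushright(77): [77]
pushright(72): [77, 72]
popright(): [77]
pushright(46): [77, 46]
pushleft(44): [44, 77, 46]
pushleft(83): [83, 44, 77, 46]
pushright(15): [83, 44, 77, 46, 15]
popright(): [83, 44, 77, 46]
popright(): [83, 44, 77]
popleft(): [44, 77]
popleft(): [77]
pushleft(58): [58, 77]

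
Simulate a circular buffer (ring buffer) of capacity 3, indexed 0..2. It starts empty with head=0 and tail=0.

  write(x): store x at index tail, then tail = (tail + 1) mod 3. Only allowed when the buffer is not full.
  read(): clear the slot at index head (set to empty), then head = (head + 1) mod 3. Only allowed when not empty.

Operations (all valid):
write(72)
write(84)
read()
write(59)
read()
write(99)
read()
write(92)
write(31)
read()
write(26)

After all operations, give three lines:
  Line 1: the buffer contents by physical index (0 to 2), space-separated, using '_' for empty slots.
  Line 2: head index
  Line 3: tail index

write(72): buf=[72 _ _], head=0, tail=1, size=1
write(84): buf=[72 84 _], head=0, tail=2, size=2
read(): buf=[_ 84 _], head=1, tail=2, size=1
write(59): buf=[_ 84 59], head=1, tail=0, size=2
read(): buf=[_ _ 59], head=2, tail=0, size=1
write(99): buf=[99 _ 59], head=2, tail=1, size=2
read(): buf=[99 _ _], head=0, tail=1, size=1
write(92): buf=[99 92 _], head=0, tail=2, size=2
write(31): buf=[99 92 31], head=0, tail=0, size=3
read(): buf=[_ 92 31], head=1, tail=0, size=2
write(26): buf=[26 92 31], head=1, tail=1, size=3

Answer: 26 92 31
1
1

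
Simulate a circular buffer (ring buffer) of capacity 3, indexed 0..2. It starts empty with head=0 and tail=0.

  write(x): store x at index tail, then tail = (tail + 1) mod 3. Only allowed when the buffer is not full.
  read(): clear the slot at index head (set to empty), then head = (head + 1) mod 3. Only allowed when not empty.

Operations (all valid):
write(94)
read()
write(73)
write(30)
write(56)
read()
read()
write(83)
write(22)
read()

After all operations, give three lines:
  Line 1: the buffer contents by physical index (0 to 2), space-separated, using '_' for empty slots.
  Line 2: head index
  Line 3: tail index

Answer: _ 83 22
1
0

Derivation:
write(94): buf=[94 _ _], head=0, tail=1, size=1
read(): buf=[_ _ _], head=1, tail=1, size=0
write(73): buf=[_ 73 _], head=1, tail=2, size=1
write(30): buf=[_ 73 30], head=1, tail=0, size=2
write(56): buf=[56 73 30], head=1, tail=1, size=3
read(): buf=[56 _ 30], head=2, tail=1, size=2
read(): buf=[56 _ _], head=0, tail=1, size=1
write(83): buf=[56 83 _], head=0, tail=2, size=2
write(22): buf=[56 83 22], head=0, tail=0, size=3
read(): buf=[_ 83 22], head=1, tail=0, size=2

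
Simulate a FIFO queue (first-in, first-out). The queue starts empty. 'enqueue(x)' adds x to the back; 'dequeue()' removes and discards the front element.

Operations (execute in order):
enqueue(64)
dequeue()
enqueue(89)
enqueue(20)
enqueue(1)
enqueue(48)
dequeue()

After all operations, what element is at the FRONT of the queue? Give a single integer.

Answer: 20

Derivation:
enqueue(64): queue = [64]
dequeue(): queue = []
enqueue(89): queue = [89]
enqueue(20): queue = [89, 20]
enqueue(1): queue = [89, 20, 1]
enqueue(48): queue = [89, 20, 1, 48]
dequeue(): queue = [20, 1, 48]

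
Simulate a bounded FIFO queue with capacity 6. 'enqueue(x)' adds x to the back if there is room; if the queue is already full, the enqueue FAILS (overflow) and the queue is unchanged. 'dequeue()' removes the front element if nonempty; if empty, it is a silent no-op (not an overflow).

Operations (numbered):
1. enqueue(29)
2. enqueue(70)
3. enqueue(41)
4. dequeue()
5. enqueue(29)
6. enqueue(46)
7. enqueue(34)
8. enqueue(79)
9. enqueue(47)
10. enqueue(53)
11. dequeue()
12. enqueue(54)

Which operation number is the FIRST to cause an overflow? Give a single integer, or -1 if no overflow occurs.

1. enqueue(29): size=1
2. enqueue(70): size=2
3. enqueue(41): size=3
4. dequeue(): size=2
5. enqueue(29): size=3
6. enqueue(46): size=4
7. enqueue(34): size=5
8. enqueue(79): size=6
9. enqueue(47): size=6=cap → OVERFLOW (fail)
10. enqueue(53): size=6=cap → OVERFLOW (fail)
11. dequeue(): size=5
12. enqueue(54): size=6

Answer: 9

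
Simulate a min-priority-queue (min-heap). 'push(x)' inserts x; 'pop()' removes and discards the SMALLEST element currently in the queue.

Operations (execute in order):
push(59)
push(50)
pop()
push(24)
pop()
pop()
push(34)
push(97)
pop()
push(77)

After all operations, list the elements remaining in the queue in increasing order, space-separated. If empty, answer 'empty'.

push(59): heap contents = [59]
push(50): heap contents = [50, 59]
pop() → 50: heap contents = [59]
push(24): heap contents = [24, 59]
pop() → 24: heap contents = [59]
pop() → 59: heap contents = []
push(34): heap contents = [34]
push(97): heap contents = [34, 97]
pop() → 34: heap contents = [97]
push(77): heap contents = [77, 97]

Answer: 77 97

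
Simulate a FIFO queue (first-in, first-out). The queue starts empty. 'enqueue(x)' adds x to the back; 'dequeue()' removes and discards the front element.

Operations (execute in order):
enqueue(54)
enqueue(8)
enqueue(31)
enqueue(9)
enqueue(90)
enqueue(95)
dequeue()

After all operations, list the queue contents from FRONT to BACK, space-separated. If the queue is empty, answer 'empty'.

Answer: 8 31 9 90 95

Derivation:
enqueue(54): [54]
enqueue(8): [54, 8]
enqueue(31): [54, 8, 31]
enqueue(9): [54, 8, 31, 9]
enqueue(90): [54, 8, 31, 9, 90]
enqueue(95): [54, 8, 31, 9, 90, 95]
dequeue(): [8, 31, 9, 90, 95]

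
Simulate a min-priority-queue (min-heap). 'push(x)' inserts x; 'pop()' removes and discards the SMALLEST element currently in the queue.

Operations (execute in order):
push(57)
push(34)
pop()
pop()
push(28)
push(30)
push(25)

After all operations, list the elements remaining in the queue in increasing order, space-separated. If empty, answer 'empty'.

Answer: 25 28 30

Derivation:
push(57): heap contents = [57]
push(34): heap contents = [34, 57]
pop() → 34: heap contents = [57]
pop() → 57: heap contents = []
push(28): heap contents = [28]
push(30): heap contents = [28, 30]
push(25): heap contents = [25, 28, 30]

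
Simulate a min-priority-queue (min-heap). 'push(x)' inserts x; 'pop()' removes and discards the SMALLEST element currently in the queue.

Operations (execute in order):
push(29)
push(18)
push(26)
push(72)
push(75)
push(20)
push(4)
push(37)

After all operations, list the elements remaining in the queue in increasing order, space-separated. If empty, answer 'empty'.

Answer: 4 18 20 26 29 37 72 75

Derivation:
push(29): heap contents = [29]
push(18): heap contents = [18, 29]
push(26): heap contents = [18, 26, 29]
push(72): heap contents = [18, 26, 29, 72]
push(75): heap contents = [18, 26, 29, 72, 75]
push(20): heap contents = [18, 20, 26, 29, 72, 75]
push(4): heap contents = [4, 18, 20, 26, 29, 72, 75]
push(37): heap contents = [4, 18, 20, 26, 29, 37, 72, 75]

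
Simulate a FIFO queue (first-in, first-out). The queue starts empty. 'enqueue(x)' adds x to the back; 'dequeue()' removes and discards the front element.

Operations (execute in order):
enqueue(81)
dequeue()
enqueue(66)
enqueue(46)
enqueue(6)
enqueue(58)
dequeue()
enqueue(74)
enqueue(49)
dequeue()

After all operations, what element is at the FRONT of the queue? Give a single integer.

enqueue(81): queue = [81]
dequeue(): queue = []
enqueue(66): queue = [66]
enqueue(46): queue = [66, 46]
enqueue(6): queue = [66, 46, 6]
enqueue(58): queue = [66, 46, 6, 58]
dequeue(): queue = [46, 6, 58]
enqueue(74): queue = [46, 6, 58, 74]
enqueue(49): queue = [46, 6, 58, 74, 49]
dequeue(): queue = [6, 58, 74, 49]

Answer: 6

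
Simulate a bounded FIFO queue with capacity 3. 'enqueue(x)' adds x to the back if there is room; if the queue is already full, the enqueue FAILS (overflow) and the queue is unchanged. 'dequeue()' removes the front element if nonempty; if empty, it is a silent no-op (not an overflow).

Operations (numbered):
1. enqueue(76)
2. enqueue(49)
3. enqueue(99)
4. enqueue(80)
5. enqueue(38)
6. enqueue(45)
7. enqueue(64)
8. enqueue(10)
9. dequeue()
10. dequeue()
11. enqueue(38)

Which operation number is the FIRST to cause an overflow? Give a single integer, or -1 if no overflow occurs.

Answer: 4

Derivation:
1. enqueue(76): size=1
2. enqueue(49): size=2
3. enqueue(99): size=3
4. enqueue(80): size=3=cap → OVERFLOW (fail)
5. enqueue(38): size=3=cap → OVERFLOW (fail)
6. enqueue(45): size=3=cap → OVERFLOW (fail)
7. enqueue(64): size=3=cap → OVERFLOW (fail)
8. enqueue(10): size=3=cap → OVERFLOW (fail)
9. dequeue(): size=2
10. dequeue(): size=1
11. enqueue(38): size=2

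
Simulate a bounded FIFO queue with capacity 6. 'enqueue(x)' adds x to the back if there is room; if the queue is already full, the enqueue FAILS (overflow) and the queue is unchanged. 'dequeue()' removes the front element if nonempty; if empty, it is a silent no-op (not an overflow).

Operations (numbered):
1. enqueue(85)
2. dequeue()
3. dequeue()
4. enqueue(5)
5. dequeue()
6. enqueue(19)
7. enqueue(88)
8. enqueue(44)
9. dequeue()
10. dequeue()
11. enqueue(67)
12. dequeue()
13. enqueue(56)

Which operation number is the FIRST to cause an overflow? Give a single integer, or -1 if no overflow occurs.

Answer: -1

Derivation:
1. enqueue(85): size=1
2. dequeue(): size=0
3. dequeue(): empty, no-op, size=0
4. enqueue(5): size=1
5. dequeue(): size=0
6. enqueue(19): size=1
7. enqueue(88): size=2
8. enqueue(44): size=3
9. dequeue(): size=2
10. dequeue(): size=1
11. enqueue(67): size=2
12. dequeue(): size=1
13. enqueue(56): size=2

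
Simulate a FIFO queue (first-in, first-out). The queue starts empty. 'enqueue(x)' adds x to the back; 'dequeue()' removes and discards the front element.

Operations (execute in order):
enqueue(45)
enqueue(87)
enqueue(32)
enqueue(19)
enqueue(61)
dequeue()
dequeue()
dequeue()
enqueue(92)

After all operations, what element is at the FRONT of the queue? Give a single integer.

Answer: 19

Derivation:
enqueue(45): queue = [45]
enqueue(87): queue = [45, 87]
enqueue(32): queue = [45, 87, 32]
enqueue(19): queue = [45, 87, 32, 19]
enqueue(61): queue = [45, 87, 32, 19, 61]
dequeue(): queue = [87, 32, 19, 61]
dequeue(): queue = [32, 19, 61]
dequeue(): queue = [19, 61]
enqueue(92): queue = [19, 61, 92]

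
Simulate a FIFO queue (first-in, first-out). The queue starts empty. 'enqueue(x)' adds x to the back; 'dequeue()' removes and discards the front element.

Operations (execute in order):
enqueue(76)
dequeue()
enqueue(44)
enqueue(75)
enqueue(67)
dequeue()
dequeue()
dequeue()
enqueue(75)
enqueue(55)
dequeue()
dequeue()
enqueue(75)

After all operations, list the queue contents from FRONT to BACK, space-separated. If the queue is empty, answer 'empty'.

enqueue(76): [76]
dequeue(): []
enqueue(44): [44]
enqueue(75): [44, 75]
enqueue(67): [44, 75, 67]
dequeue(): [75, 67]
dequeue(): [67]
dequeue(): []
enqueue(75): [75]
enqueue(55): [75, 55]
dequeue(): [55]
dequeue(): []
enqueue(75): [75]

Answer: 75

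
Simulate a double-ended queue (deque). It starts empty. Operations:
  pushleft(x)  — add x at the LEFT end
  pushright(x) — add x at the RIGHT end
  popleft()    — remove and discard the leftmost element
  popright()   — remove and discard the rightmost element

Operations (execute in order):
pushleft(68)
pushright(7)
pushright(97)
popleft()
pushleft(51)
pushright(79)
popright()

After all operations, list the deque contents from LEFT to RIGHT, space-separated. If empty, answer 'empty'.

Answer: 51 7 97

Derivation:
pushleft(68): [68]
pushright(7): [68, 7]
pushright(97): [68, 7, 97]
popleft(): [7, 97]
pushleft(51): [51, 7, 97]
pushright(79): [51, 7, 97, 79]
popright(): [51, 7, 97]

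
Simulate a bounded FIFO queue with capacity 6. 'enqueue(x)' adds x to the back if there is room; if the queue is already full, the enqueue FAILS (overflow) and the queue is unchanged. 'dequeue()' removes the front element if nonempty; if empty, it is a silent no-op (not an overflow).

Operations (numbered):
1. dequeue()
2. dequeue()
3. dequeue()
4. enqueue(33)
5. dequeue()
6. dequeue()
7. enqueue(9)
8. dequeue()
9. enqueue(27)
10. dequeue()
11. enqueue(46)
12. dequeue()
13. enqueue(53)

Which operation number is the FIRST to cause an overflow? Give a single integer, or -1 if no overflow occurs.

1. dequeue(): empty, no-op, size=0
2. dequeue(): empty, no-op, size=0
3. dequeue(): empty, no-op, size=0
4. enqueue(33): size=1
5. dequeue(): size=0
6. dequeue(): empty, no-op, size=0
7. enqueue(9): size=1
8. dequeue(): size=0
9. enqueue(27): size=1
10. dequeue(): size=0
11. enqueue(46): size=1
12. dequeue(): size=0
13. enqueue(53): size=1

Answer: -1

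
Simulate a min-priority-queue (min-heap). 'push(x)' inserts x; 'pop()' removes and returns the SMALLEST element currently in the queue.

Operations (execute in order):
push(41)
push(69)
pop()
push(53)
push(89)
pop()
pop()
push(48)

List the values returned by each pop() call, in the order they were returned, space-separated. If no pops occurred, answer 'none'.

Answer: 41 53 69

Derivation:
push(41): heap contents = [41]
push(69): heap contents = [41, 69]
pop() → 41: heap contents = [69]
push(53): heap contents = [53, 69]
push(89): heap contents = [53, 69, 89]
pop() → 53: heap contents = [69, 89]
pop() → 69: heap contents = [89]
push(48): heap contents = [48, 89]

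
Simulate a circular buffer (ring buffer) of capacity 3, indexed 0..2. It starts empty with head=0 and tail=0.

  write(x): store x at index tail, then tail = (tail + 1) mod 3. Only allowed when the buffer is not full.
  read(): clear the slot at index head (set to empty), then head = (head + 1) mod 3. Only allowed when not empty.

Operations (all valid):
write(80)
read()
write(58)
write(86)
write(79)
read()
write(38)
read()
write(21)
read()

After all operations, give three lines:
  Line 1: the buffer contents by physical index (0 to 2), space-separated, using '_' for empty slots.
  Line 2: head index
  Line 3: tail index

write(80): buf=[80 _ _], head=0, tail=1, size=1
read(): buf=[_ _ _], head=1, tail=1, size=0
write(58): buf=[_ 58 _], head=1, tail=2, size=1
write(86): buf=[_ 58 86], head=1, tail=0, size=2
write(79): buf=[79 58 86], head=1, tail=1, size=3
read(): buf=[79 _ 86], head=2, tail=1, size=2
write(38): buf=[79 38 86], head=2, tail=2, size=3
read(): buf=[79 38 _], head=0, tail=2, size=2
write(21): buf=[79 38 21], head=0, tail=0, size=3
read(): buf=[_ 38 21], head=1, tail=0, size=2

Answer: _ 38 21
1
0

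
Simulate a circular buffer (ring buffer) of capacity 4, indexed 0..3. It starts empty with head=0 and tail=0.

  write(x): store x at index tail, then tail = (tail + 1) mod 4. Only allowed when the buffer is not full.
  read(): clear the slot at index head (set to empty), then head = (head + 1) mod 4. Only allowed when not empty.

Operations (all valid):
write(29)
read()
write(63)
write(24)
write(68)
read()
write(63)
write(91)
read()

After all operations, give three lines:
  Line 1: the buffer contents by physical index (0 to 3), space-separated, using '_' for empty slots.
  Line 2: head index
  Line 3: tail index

write(29): buf=[29 _ _ _], head=0, tail=1, size=1
read(): buf=[_ _ _ _], head=1, tail=1, size=0
write(63): buf=[_ 63 _ _], head=1, tail=2, size=1
write(24): buf=[_ 63 24 _], head=1, tail=3, size=2
write(68): buf=[_ 63 24 68], head=1, tail=0, size=3
read(): buf=[_ _ 24 68], head=2, tail=0, size=2
write(63): buf=[63 _ 24 68], head=2, tail=1, size=3
write(91): buf=[63 91 24 68], head=2, tail=2, size=4
read(): buf=[63 91 _ 68], head=3, tail=2, size=3

Answer: 63 91 _ 68
3
2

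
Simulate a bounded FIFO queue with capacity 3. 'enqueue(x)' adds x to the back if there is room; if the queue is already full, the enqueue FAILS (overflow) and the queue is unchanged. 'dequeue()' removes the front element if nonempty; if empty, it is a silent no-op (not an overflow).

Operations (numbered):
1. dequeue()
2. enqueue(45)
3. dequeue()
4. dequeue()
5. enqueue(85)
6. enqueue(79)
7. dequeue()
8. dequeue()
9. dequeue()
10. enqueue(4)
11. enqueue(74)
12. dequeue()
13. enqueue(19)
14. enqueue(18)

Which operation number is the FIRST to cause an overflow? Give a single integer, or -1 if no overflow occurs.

Answer: -1

Derivation:
1. dequeue(): empty, no-op, size=0
2. enqueue(45): size=1
3. dequeue(): size=0
4. dequeue(): empty, no-op, size=0
5. enqueue(85): size=1
6. enqueue(79): size=2
7. dequeue(): size=1
8. dequeue(): size=0
9. dequeue(): empty, no-op, size=0
10. enqueue(4): size=1
11. enqueue(74): size=2
12. dequeue(): size=1
13. enqueue(19): size=2
14. enqueue(18): size=3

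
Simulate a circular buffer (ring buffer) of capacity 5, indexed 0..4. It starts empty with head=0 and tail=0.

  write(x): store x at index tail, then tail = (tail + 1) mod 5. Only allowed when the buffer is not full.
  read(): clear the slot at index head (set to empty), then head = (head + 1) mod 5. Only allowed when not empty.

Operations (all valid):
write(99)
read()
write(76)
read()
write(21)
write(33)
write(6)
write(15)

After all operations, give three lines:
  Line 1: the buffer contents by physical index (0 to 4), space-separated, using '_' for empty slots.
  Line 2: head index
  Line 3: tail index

write(99): buf=[99 _ _ _ _], head=0, tail=1, size=1
read(): buf=[_ _ _ _ _], head=1, tail=1, size=0
write(76): buf=[_ 76 _ _ _], head=1, tail=2, size=1
read(): buf=[_ _ _ _ _], head=2, tail=2, size=0
write(21): buf=[_ _ 21 _ _], head=2, tail=3, size=1
write(33): buf=[_ _ 21 33 _], head=2, tail=4, size=2
write(6): buf=[_ _ 21 33 6], head=2, tail=0, size=3
write(15): buf=[15 _ 21 33 6], head=2, tail=1, size=4

Answer: 15 _ 21 33 6
2
1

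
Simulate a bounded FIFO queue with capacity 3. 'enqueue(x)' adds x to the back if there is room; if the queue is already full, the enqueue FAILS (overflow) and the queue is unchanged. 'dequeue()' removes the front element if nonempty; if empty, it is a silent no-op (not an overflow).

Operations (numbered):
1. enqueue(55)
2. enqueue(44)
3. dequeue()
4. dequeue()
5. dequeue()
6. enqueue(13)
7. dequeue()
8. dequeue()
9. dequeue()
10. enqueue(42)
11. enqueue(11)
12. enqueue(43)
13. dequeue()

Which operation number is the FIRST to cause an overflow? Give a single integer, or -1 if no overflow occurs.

1. enqueue(55): size=1
2. enqueue(44): size=2
3. dequeue(): size=1
4. dequeue(): size=0
5. dequeue(): empty, no-op, size=0
6. enqueue(13): size=1
7. dequeue(): size=0
8. dequeue(): empty, no-op, size=0
9. dequeue(): empty, no-op, size=0
10. enqueue(42): size=1
11. enqueue(11): size=2
12. enqueue(43): size=3
13. dequeue(): size=2

Answer: -1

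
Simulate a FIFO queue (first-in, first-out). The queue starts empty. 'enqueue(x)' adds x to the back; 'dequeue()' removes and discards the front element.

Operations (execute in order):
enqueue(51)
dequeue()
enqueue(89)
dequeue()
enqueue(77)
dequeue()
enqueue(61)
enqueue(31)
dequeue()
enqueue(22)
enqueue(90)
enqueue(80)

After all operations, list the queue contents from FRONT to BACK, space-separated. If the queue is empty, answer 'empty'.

Answer: 31 22 90 80

Derivation:
enqueue(51): [51]
dequeue(): []
enqueue(89): [89]
dequeue(): []
enqueue(77): [77]
dequeue(): []
enqueue(61): [61]
enqueue(31): [61, 31]
dequeue(): [31]
enqueue(22): [31, 22]
enqueue(90): [31, 22, 90]
enqueue(80): [31, 22, 90, 80]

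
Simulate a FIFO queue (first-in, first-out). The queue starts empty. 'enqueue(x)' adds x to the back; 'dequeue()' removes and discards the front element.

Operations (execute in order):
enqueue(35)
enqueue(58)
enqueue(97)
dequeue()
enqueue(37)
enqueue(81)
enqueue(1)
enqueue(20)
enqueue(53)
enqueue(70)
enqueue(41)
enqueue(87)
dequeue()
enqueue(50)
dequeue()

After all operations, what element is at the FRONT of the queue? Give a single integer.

enqueue(35): queue = [35]
enqueue(58): queue = [35, 58]
enqueue(97): queue = [35, 58, 97]
dequeue(): queue = [58, 97]
enqueue(37): queue = [58, 97, 37]
enqueue(81): queue = [58, 97, 37, 81]
enqueue(1): queue = [58, 97, 37, 81, 1]
enqueue(20): queue = [58, 97, 37, 81, 1, 20]
enqueue(53): queue = [58, 97, 37, 81, 1, 20, 53]
enqueue(70): queue = [58, 97, 37, 81, 1, 20, 53, 70]
enqueue(41): queue = [58, 97, 37, 81, 1, 20, 53, 70, 41]
enqueue(87): queue = [58, 97, 37, 81, 1, 20, 53, 70, 41, 87]
dequeue(): queue = [97, 37, 81, 1, 20, 53, 70, 41, 87]
enqueue(50): queue = [97, 37, 81, 1, 20, 53, 70, 41, 87, 50]
dequeue(): queue = [37, 81, 1, 20, 53, 70, 41, 87, 50]

Answer: 37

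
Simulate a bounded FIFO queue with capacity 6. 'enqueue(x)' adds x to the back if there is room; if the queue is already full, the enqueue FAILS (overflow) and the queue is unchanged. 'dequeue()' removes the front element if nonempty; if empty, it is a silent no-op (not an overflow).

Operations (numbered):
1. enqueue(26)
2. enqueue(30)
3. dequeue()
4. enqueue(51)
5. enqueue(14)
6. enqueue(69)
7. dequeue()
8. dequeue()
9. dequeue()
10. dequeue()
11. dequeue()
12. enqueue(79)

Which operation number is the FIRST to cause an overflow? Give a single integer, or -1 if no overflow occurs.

1. enqueue(26): size=1
2. enqueue(30): size=2
3. dequeue(): size=1
4. enqueue(51): size=2
5. enqueue(14): size=3
6. enqueue(69): size=4
7. dequeue(): size=3
8. dequeue(): size=2
9. dequeue(): size=1
10. dequeue(): size=0
11. dequeue(): empty, no-op, size=0
12. enqueue(79): size=1

Answer: -1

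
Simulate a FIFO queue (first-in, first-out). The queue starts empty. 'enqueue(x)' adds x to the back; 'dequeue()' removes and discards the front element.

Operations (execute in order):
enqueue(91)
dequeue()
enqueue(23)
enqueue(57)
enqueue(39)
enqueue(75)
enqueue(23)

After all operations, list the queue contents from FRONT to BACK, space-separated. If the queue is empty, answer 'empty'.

Answer: 23 57 39 75 23

Derivation:
enqueue(91): [91]
dequeue(): []
enqueue(23): [23]
enqueue(57): [23, 57]
enqueue(39): [23, 57, 39]
enqueue(75): [23, 57, 39, 75]
enqueue(23): [23, 57, 39, 75, 23]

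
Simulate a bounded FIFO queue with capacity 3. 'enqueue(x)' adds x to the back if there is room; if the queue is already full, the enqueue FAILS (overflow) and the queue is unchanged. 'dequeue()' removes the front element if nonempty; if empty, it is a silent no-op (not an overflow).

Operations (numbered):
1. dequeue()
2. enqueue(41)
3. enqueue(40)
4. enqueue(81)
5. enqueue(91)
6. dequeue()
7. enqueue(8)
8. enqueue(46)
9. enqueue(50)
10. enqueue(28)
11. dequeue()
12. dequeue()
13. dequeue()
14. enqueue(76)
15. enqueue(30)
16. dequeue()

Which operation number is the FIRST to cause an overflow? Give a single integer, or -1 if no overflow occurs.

Answer: 5

Derivation:
1. dequeue(): empty, no-op, size=0
2. enqueue(41): size=1
3. enqueue(40): size=2
4. enqueue(81): size=3
5. enqueue(91): size=3=cap → OVERFLOW (fail)
6. dequeue(): size=2
7. enqueue(8): size=3
8. enqueue(46): size=3=cap → OVERFLOW (fail)
9. enqueue(50): size=3=cap → OVERFLOW (fail)
10. enqueue(28): size=3=cap → OVERFLOW (fail)
11. dequeue(): size=2
12. dequeue(): size=1
13. dequeue(): size=0
14. enqueue(76): size=1
15. enqueue(30): size=2
16. dequeue(): size=1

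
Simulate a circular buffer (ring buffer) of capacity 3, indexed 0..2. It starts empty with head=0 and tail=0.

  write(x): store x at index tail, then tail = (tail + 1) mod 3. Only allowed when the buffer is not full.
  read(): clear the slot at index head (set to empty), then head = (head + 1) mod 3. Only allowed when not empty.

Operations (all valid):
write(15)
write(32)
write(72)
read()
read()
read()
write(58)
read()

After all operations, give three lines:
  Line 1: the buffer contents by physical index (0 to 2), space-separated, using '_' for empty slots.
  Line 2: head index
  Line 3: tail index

Answer: _ _ _
1
1

Derivation:
write(15): buf=[15 _ _], head=0, tail=1, size=1
write(32): buf=[15 32 _], head=0, tail=2, size=2
write(72): buf=[15 32 72], head=0, tail=0, size=3
read(): buf=[_ 32 72], head=1, tail=0, size=2
read(): buf=[_ _ 72], head=2, tail=0, size=1
read(): buf=[_ _ _], head=0, tail=0, size=0
write(58): buf=[58 _ _], head=0, tail=1, size=1
read(): buf=[_ _ _], head=1, tail=1, size=0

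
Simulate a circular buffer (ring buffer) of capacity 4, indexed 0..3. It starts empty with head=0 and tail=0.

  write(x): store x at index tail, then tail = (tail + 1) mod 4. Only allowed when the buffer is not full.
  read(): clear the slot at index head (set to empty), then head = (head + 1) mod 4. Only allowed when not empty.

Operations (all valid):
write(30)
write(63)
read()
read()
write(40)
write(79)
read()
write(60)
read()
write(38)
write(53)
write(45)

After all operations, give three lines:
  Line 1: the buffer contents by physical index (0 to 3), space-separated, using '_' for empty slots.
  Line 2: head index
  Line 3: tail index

write(30): buf=[30 _ _ _], head=0, tail=1, size=1
write(63): buf=[30 63 _ _], head=0, tail=2, size=2
read(): buf=[_ 63 _ _], head=1, tail=2, size=1
read(): buf=[_ _ _ _], head=2, tail=2, size=0
write(40): buf=[_ _ 40 _], head=2, tail=3, size=1
write(79): buf=[_ _ 40 79], head=2, tail=0, size=2
read(): buf=[_ _ _ 79], head=3, tail=0, size=1
write(60): buf=[60 _ _ 79], head=3, tail=1, size=2
read(): buf=[60 _ _ _], head=0, tail=1, size=1
write(38): buf=[60 38 _ _], head=0, tail=2, size=2
write(53): buf=[60 38 53 _], head=0, tail=3, size=3
write(45): buf=[60 38 53 45], head=0, tail=0, size=4

Answer: 60 38 53 45
0
0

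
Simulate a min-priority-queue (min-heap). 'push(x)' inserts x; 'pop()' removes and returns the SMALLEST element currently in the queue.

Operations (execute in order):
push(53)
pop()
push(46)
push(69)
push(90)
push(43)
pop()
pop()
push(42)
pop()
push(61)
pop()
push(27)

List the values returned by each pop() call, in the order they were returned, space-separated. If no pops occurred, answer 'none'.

Answer: 53 43 46 42 61

Derivation:
push(53): heap contents = [53]
pop() → 53: heap contents = []
push(46): heap contents = [46]
push(69): heap contents = [46, 69]
push(90): heap contents = [46, 69, 90]
push(43): heap contents = [43, 46, 69, 90]
pop() → 43: heap contents = [46, 69, 90]
pop() → 46: heap contents = [69, 90]
push(42): heap contents = [42, 69, 90]
pop() → 42: heap contents = [69, 90]
push(61): heap contents = [61, 69, 90]
pop() → 61: heap contents = [69, 90]
push(27): heap contents = [27, 69, 90]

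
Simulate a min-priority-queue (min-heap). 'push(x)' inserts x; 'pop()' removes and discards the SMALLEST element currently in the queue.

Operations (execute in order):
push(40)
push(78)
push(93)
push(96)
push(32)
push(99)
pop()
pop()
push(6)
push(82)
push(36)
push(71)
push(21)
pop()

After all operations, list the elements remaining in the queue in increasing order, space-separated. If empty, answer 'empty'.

push(40): heap contents = [40]
push(78): heap contents = [40, 78]
push(93): heap contents = [40, 78, 93]
push(96): heap contents = [40, 78, 93, 96]
push(32): heap contents = [32, 40, 78, 93, 96]
push(99): heap contents = [32, 40, 78, 93, 96, 99]
pop() → 32: heap contents = [40, 78, 93, 96, 99]
pop() → 40: heap contents = [78, 93, 96, 99]
push(6): heap contents = [6, 78, 93, 96, 99]
push(82): heap contents = [6, 78, 82, 93, 96, 99]
push(36): heap contents = [6, 36, 78, 82, 93, 96, 99]
push(71): heap contents = [6, 36, 71, 78, 82, 93, 96, 99]
push(21): heap contents = [6, 21, 36, 71, 78, 82, 93, 96, 99]
pop() → 6: heap contents = [21, 36, 71, 78, 82, 93, 96, 99]

Answer: 21 36 71 78 82 93 96 99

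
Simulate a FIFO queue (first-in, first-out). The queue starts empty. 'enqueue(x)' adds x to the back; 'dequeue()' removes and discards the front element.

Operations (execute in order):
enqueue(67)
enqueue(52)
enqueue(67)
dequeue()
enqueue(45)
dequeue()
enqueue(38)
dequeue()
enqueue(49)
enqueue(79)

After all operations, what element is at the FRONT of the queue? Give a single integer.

enqueue(67): queue = [67]
enqueue(52): queue = [67, 52]
enqueue(67): queue = [67, 52, 67]
dequeue(): queue = [52, 67]
enqueue(45): queue = [52, 67, 45]
dequeue(): queue = [67, 45]
enqueue(38): queue = [67, 45, 38]
dequeue(): queue = [45, 38]
enqueue(49): queue = [45, 38, 49]
enqueue(79): queue = [45, 38, 49, 79]

Answer: 45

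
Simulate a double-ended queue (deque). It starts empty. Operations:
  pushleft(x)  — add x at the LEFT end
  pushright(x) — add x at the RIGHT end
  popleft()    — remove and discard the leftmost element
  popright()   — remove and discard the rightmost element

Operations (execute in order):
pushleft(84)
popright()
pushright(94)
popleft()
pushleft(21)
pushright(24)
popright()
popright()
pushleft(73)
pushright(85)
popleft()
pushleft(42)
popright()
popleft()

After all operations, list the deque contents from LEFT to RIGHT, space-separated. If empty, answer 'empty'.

pushleft(84): [84]
popright(): []
pushright(94): [94]
popleft(): []
pushleft(21): [21]
pushright(24): [21, 24]
popright(): [21]
popright(): []
pushleft(73): [73]
pushright(85): [73, 85]
popleft(): [85]
pushleft(42): [42, 85]
popright(): [42]
popleft(): []

Answer: empty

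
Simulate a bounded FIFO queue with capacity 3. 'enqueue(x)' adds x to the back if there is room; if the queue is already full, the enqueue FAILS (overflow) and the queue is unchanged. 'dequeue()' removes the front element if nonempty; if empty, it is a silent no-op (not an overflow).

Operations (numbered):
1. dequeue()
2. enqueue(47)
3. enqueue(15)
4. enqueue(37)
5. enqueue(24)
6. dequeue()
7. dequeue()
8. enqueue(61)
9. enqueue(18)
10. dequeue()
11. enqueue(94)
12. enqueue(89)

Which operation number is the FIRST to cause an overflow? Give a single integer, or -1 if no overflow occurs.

1. dequeue(): empty, no-op, size=0
2. enqueue(47): size=1
3. enqueue(15): size=2
4. enqueue(37): size=3
5. enqueue(24): size=3=cap → OVERFLOW (fail)
6. dequeue(): size=2
7. dequeue(): size=1
8. enqueue(61): size=2
9. enqueue(18): size=3
10. dequeue(): size=2
11. enqueue(94): size=3
12. enqueue(89): size=3=cap → OVERFLOW (fail)

Answer: 5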